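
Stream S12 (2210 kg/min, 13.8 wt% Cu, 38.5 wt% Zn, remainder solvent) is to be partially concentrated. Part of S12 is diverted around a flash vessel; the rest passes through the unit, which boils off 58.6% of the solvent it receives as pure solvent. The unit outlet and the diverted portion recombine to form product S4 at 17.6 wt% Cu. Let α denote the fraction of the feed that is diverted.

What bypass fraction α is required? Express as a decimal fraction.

All 2210×0.138 = 304.98 kg/min of Cu reaches S4, so S4 = 304.98/0.176 = 1732.8 kg/min and vapour = 477.16 kg/min.
The evaporator receives (1−α)·2210 of feed at 0.477 solvent and removes 0.586 of that solvent:
0.586×0.477×(1−α)×2210 = 477.16
(1−α) = 477.16/617.74 = 0.7724;  α = 0.2276.

0.228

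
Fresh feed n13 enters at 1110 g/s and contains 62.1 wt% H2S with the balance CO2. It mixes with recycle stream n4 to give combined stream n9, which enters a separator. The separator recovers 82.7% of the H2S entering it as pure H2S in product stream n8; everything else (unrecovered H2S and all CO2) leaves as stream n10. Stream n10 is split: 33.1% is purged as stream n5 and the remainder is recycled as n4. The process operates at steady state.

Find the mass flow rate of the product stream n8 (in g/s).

644.7 g/s

H2S in n9: m_A = 1110×0.621 + (1−0.331)·(1−0.827)·m_A, so m_A = 689.31/0.8843 = 779.53 g/s.
Product n8 = 0.827×779.53 = 644.67 g/s.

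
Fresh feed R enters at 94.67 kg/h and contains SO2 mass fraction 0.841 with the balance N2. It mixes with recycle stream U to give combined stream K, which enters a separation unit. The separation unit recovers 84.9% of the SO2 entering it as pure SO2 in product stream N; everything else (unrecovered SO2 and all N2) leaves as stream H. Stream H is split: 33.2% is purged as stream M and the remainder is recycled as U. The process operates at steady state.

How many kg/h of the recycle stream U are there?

39.22 kg/h

N2 enters only via R and leaves only via the purge: 94.67×0.159 = 0.332×(N2 in H), and the separation unit passes all N2, so N2 in K = N2 in H = 45.339 kg/h.
SO2 in K: m_A = 94.67×0.841 + (1−0.332)·(1−0.849)·m_A, so m_A = 79.617/0.8991 = 88.549 kg/h.
H = (1−0.849)×88.549 + 45.339 = 58.71 kg/h.
Recycle U = (1−0.332)×58.71 = 39.218 kg/h.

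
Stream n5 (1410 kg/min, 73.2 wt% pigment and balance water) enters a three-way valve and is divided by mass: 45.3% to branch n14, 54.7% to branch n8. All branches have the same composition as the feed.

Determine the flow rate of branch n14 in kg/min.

638.7 kg/min

Branch n14 flow = 0.453×1410 = 638.73 kg/min.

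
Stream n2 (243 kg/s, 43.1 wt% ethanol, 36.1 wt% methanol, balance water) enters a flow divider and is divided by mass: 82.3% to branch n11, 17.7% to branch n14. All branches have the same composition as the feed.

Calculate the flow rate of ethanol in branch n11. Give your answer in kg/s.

Branch n11 total = 0.823×243 = 199.99 kg/s.
ethanol in n11 = 0.431×199.99 = 86.195 kg/s.

86.2 kg/s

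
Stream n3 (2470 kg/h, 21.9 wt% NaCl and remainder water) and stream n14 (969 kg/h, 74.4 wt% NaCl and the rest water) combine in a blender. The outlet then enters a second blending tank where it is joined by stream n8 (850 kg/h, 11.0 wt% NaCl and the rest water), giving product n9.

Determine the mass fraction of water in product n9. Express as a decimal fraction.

0.6840

Overall, product flow = 4289 kg/h.
water in = 2470×0.781 + 969×0.256 + 850×0.890 = 2933.6 kg/h.
water fraction in n9 = 0.6840.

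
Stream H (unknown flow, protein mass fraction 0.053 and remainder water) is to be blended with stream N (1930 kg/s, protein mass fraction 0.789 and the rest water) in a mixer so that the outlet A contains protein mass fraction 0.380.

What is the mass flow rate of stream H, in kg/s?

Let H be the unknown flow. Total out = 1930 + H.
protein balance: 1522.8 + 0.053·H = 0.380·(1930 + H)
(0.053 − 0.380)·H = 0.380×1930 − 1522.8 = -789.37
H = -789.37 / -0.327 = 2414 kg/s

2414 kg/s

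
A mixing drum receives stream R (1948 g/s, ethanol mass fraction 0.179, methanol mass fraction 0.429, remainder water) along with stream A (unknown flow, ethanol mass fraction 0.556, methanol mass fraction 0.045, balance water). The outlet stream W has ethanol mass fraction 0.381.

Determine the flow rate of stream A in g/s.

2249 g/s

Let A be the unknown flow. Total out = 1948 + A.
ethanol balance: 348.69 + 0.556·A = 0.381·(1948 + A)
(0.556 − 0.381)·A = 0.381×1948 − 348.69 = 393.5
A = 393.5 / 0.175 = 2248.5 g/s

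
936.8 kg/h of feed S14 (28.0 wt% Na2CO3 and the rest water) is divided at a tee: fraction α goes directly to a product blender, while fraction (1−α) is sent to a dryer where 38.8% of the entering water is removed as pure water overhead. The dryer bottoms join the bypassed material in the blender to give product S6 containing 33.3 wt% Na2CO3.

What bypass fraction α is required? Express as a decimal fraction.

0.430

All 936.8×0.280 = 262.3 kg/h of Na2CO3 reaches S6, so S6 = 262.3/0.333 = 787.7 kg/h and vapour = 149.1 kg/h.
The evaporator receives (1−α)·936.8 of feed at 0.720 water and removes 0.388 of that water:
0.388×0.720×(1−α)×936.8 = 149.1
(1−α) = 149.1/261.7 = 0.5697;  α = 0.4303.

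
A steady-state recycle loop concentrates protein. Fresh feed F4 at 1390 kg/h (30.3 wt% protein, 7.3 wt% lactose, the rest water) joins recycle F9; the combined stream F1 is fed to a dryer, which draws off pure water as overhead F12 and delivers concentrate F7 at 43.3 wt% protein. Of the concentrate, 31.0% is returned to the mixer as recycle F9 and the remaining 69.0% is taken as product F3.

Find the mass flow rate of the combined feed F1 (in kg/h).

1827 kg/h

Overall protein balance (none leaves overhead): protein in fresh feed = protein in product, i.e. 1390×0.303 = (1−0.310)·F7·0.433.
F7 = 421.17/(0.433×0.690) = 1409.7 kg/h.
Recycle F9 = 0.310×1409.7 = 437 kg/h.
Combined feed F1 = 1390 + 437 = 1827 kg/h.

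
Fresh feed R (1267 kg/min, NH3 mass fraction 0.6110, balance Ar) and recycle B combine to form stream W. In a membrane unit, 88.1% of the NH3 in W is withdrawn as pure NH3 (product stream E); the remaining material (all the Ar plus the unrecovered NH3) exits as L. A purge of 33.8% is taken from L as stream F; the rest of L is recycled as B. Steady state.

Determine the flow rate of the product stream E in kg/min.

NH3 in W: m_A = 1267×0.611 + (1−0.338)·(1−0.881)·m_A, so m_A = 774.14/0.9212 = 840.34 kg/min.
Product E = 0.881×840.34 = 740.34 kg/min.

740.3 kg/min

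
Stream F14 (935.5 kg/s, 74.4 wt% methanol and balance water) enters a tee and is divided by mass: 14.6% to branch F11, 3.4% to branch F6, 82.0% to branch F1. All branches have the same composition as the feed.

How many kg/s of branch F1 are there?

767.1 kg/s

Branch F1 flow = 0.820×935.5 = 767.11 kg/s.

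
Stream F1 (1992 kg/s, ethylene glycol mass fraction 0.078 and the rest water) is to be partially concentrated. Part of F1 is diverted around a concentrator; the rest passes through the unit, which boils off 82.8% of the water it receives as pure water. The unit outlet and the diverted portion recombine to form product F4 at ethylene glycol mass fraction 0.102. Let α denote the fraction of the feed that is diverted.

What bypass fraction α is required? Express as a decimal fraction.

All 1992×0.078 = 155.38 kg/s of ethylene glycol reaches F4, so F4 = 155.38/0.102 = 1523.3 kg/s and vapour = 468.71 kg/s.
The evaporator receives (1−α)·1992 of feed at 0.922 water and removes 0.828 of that water:
0.828×0.922×(1−α)×1992 = 468.71
(1−α) = 468.71/1520.7 = 0.3082;  α = 0.6918.

0.692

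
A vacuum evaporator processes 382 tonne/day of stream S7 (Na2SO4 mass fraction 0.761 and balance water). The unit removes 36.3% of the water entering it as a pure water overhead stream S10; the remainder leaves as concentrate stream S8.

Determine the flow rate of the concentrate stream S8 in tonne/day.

348.9 tonne/day

water entering = 382×0.239 = 91.298 tonne/day; overhead removed = 0.363×91.298 = 33.141 tonne/day.
Concentrate = 382 − 33.141 = 348.86 tonne/day.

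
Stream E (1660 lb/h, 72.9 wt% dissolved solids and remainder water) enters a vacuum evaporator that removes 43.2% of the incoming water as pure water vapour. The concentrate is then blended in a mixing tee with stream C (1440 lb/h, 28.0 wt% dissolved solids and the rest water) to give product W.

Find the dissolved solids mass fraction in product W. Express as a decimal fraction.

Vapour removed = 0.432×0.271×1660 = 194.34 lb/h; concentrate = 1465.7 lb/h.
dissolved solids reaching the mixer = 1210.1 (from concentrate) + 1440×0.280 = 1613.3 lb/h.
Product flow = 1465.7 + 1440 = 2905.7 lb/h; dissolved solids fraction = 0.5552.

0.5552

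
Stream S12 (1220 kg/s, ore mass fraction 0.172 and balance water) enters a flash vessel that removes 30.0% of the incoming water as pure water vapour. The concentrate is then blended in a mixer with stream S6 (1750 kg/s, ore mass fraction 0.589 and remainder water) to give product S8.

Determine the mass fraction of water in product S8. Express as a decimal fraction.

0.535

Vapour removed = 0.300×0.828×1220 = 303.05 kg/s; concentrate = 916.95 kg/s.
water reaching the mixer = 707.11 (from concentrate) + 1750×0.411 = 1426.4 kg/s.
Product flow = 916.95 + 1750 = 2667 kg/s; water fraction = 0.535.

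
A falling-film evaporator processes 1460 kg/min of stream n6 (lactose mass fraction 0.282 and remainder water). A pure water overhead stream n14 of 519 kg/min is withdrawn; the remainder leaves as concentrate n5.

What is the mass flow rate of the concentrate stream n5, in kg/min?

Concentrate = 1460 − 519 = 941 kg/min.

941 kg/min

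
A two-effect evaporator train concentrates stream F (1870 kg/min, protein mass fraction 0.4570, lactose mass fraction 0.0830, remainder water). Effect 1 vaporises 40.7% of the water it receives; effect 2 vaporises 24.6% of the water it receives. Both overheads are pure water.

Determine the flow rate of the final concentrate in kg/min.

1394 kg/min

water in feed = 1870×0.460 = 860.2 kg/min.
After stage 1: water left = (1−0.407)×860.2 = 510.1; stream total = 1519.9 kg/min.
After stage 2: water left = (1−0.246)×510.1 = 384.61; final concentrate = 1394.4 kg/min.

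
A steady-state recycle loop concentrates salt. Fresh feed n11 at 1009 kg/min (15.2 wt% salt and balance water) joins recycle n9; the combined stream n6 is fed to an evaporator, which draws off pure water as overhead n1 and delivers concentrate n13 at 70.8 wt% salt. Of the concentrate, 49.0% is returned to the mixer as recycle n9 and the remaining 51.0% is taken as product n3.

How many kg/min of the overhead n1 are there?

792.4 kg/min

Overall salt balance (none leaves overhead): salt in fresh feed = salt in product, i.e. 1009×0.152 = (1−0.490)·n13·0.708.
n13 = 153.37/(0.708×0.510) = 424.75 kg/min.
Recycle n9 = 0.490×424.75 = 208.13 kg/min.
Combined feed n6 = 1009 + 208.13 = 1217.1 kg/min.
Overhead n1 = n6 − n13 = 1217.1 − 424.75 = 792.38 kg/min.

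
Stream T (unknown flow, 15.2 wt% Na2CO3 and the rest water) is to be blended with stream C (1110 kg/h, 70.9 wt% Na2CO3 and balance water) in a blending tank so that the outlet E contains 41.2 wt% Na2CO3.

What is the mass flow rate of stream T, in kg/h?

1268 kg/h

Let T be the unknown flow. Total out = 1110 + T.
Na2CO3 balance: 786.99 + 0.152·T = 0.412·(1110 + T)
(0.152 − 0.412)·T = 0.412×1110 − 786.99 = -329.67
T = -329.67 / -0.260 = 1268 kg/h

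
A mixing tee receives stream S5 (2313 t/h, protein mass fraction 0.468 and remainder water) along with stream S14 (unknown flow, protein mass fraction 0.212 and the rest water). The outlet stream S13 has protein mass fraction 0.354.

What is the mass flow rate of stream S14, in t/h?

Let S14 be the unknown flow. Total out = 2313 + S14.
protein balance: 1082.5 + 0.212·S14 = 0.354·(2313 + S14)
(0.212 − 0.354)·S14 = 0.354×2313 − 1082.5 = -263.68
S14 = -263.68 / -0.142 = 1856.9 t/h

1857 t/h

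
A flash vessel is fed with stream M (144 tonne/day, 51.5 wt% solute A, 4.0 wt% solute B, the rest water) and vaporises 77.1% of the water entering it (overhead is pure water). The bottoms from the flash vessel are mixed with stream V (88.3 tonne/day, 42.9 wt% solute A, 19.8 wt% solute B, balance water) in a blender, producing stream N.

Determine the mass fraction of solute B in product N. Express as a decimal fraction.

0.127

Vapour removed = 0.771×0.445×144 = 49.406 tonne/day; concentrate = 94.594 tonne/day.
solute B reaching the mixer = 5.76 (from concentrate) + 88.3×0.198 = 23.243 tonne/day.
Product flow = 94.594 + 88.3 = 182.89 tonne/day; solute B fraction = 0.127.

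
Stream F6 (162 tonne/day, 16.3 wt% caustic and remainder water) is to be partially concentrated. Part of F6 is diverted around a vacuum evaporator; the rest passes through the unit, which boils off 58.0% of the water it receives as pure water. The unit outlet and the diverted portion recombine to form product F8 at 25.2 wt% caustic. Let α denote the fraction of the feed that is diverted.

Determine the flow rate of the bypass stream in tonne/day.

44.14 tonne/day

All 162×0.163 = 26.406 tonne/day of caustic reaches F8, so F8 = 26.406/0.252 = 104.79 tonne/day and vapour = 57.214 tonne/day.
The evaporator receives (1−α)·162 of feed at 0.837 water and removes 0.580 of that water:
0.580×0.837×(1−α)×162 = 57.214
(1−α) = 57.214/78.645 = 0.7275;  α = 0.2725.
Bypass flow = 0.2725×162 = 44.144 tonne/day.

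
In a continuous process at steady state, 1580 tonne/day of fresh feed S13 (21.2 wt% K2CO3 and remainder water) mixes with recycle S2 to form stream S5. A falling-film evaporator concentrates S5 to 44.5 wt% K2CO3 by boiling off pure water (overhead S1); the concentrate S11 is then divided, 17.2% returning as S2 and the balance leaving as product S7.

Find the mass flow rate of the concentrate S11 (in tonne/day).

909.1 tonne/day

Overall K2CO3 balance (none leaves overhead): K2CO3 in fresh feed = K2CO3 in product, i.e. 1580×0.212 = (1−0.172)·S11·0.445.
S11 = 334.96/(0.445×0.828) = 909.08 tonne/day.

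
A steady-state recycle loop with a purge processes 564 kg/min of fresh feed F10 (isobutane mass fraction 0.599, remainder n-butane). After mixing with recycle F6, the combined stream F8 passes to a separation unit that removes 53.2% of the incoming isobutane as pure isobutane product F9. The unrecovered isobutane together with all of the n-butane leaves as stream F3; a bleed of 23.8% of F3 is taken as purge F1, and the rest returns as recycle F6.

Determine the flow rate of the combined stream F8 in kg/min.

n-butane enters only via F10 and leaves only via the purge: 564×0.401 = 0.238×(n-butane in F3), and the separation unit passes all n-butane, so n-butane in F8 = n-butane in F3 = 950.27 kg/min.
isobutane in F8: m_A = 564×0.599 + (1−0.238)·(1−0.532)·m_A, so m_A = 337.84/0.6434 = 525.09 kg/min.
F8 = 525.09 + 950.27 = 1475.4 kg/min.

1475 kg/min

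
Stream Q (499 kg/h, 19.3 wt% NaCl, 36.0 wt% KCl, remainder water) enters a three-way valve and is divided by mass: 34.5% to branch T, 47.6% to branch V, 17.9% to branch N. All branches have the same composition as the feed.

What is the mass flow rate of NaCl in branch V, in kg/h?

45.84 kg/h

Branch V total = 0.476×499 = 237.52 kg/h.
NaCl in V = 0.193×237.52 = 45.842 kg/h.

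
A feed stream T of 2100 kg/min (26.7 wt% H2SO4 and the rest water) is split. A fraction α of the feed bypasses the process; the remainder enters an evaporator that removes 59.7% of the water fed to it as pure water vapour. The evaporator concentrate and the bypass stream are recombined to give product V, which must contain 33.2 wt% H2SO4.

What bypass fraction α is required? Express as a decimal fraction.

All 2100×0.267 = 560.7 kg/min of H2SO4 reaches V, so V = 560.7/0.332 = 1688.9 kg/min and vapour = 411.14 kg/min.
The evaporator receives (1−α)·2100 of feed at 0.733 water and removes 0.597 of that water:
0.597×0.733×(1−α)×2100 = 411.14
(1−α) = 411.14/918.96 = 0.4474;  α = 0.5526.

0.553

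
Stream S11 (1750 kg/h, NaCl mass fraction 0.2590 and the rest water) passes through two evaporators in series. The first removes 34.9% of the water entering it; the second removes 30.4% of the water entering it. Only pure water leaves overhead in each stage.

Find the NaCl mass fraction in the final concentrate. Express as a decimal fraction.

0.4355

water in feed = 1750×0.741 = 1296.8 kg/h.
After stage 1: water left = (1−0.349)×1296.8 = 844.18; stream total = 1297.4 kg/h.
After stage 2: water left = (1−0.304)×844.18 = 587.55; final concentrate = 1040.8 kg/h.
NaCl fraction = 453.25/1040.8 = 0.4355.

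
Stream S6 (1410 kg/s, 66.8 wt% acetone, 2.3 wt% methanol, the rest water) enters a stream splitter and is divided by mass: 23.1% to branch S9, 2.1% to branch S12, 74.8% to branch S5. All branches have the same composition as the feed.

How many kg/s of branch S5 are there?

1055 kg/s

Branch S5 flow = 0.748×1410 = 1054.7 kg/s.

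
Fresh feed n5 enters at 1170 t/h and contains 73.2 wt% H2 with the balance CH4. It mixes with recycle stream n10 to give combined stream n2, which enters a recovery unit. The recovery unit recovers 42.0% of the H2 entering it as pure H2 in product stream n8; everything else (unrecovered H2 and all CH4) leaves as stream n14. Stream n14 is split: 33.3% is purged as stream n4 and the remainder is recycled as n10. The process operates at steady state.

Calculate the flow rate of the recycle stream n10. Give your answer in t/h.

CH4 enters only via n5 and leaves only via the purge: 1170×0.268 = 0.333×(CH4 in n14), and the recovery unit passes all CH4, so CH4 in n2 = CH4 in n14 = 941.62 t/h.
H2 in n2: m_A = 1170×0.732 + (1−0.333)·(1−0.420)·m_A, so m_A = 856.44/0.6131 = 1396.8 t/h.
n14 = (1−0.420)×1396.8 + 941.62 = 1751.8 t/h.
Recycle n10 = (1−0.333)×1751.8 = 1168.4 t/h.

1168 t/h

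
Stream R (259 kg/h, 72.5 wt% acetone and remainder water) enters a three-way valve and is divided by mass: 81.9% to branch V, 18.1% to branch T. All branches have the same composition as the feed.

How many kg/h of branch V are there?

212.1 kg/h

Branch V flow = 0.819×259 = 212.12 kg/h.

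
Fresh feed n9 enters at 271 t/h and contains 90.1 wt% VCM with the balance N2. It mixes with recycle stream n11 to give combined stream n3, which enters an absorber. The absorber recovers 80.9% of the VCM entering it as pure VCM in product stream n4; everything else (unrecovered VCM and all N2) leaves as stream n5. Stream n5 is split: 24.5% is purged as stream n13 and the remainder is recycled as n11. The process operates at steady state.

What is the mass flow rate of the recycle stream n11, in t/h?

123.8 t/h

N2 enters only via n9 and leaves only via the purge: 271×0.099 = 0.245×(N2 in n5), and the absorber passes all N2, so N2 in n3 = N2 in n5 = 109.51 t/h.
VCM in n3: m_A = 271×0.901 + (1−0.245)·(1−0.809)·m_A, so m_A = 244.17/0.8558 = 285.31 t/h.
n5 = (1−0.809)×285.31 + 109.51 = 164 t/h.
Recycle n11 = (1−0.245)×164 = 123.82 t/h.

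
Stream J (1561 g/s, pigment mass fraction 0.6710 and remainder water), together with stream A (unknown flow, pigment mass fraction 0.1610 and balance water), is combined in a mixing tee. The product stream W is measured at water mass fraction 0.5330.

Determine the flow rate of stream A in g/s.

1041 g/s

Let A be the unknown flow. Total out = 1561 + A.
water balance: 513.57 + 0.839·A = 0.533·(1561 + A)
(0.839 − 0.533)·A = 0.533×1561 − 513.57 = 318.44
A = 318.44 / 0.306 = 1040.7 g/s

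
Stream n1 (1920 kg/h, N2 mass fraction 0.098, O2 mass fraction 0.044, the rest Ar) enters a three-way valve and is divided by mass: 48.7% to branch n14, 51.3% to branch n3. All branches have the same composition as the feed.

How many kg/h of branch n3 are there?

Branch n3 flow = 0.513×1920 = 984.96 kg/h.

985 kg/h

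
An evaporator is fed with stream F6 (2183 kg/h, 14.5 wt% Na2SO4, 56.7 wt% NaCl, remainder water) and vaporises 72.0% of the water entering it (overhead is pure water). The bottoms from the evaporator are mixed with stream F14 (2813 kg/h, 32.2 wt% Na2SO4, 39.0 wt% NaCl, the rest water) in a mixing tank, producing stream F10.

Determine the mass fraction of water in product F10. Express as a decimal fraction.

0.2171

Vapour removed = 0.720×0.288×2183 = 452.67 kg/h; concentrate = 1730.3 kg/h.
water reaching the mixer = 176.04 (from concentrate) + 2813×0.288 = 986.18 kg/h.
Product flow = 1730.3 + 2813 = 4543.3 kg/h; water fraction = 0.2171.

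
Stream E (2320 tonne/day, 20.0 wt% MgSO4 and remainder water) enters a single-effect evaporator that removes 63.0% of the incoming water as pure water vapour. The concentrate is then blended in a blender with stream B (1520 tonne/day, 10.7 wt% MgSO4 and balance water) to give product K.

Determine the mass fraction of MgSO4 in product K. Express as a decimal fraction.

Vapour removed = 0.630×0.800×2320 = 1169.3 tonne/day; concentrate = 1150.7 tonne/day.
MgSO4 reaching the mixer = 464 (from concentrate) + 1520×0.107 = 626.64 tonne/day.
Product flow = 1150.7 + 1520 = 2670.7 tonne/day; MgSO4 fraction = 0.2346.

0.2346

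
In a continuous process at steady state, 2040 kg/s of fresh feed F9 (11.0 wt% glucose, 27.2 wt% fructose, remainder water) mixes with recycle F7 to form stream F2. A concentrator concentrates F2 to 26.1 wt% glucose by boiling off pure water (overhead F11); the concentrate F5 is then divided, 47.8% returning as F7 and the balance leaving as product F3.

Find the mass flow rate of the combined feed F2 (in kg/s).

Overall glucose balance (none leaves overhead): glucose in fresh feed = glucose in product, i.e. 2040×0.110 = (1−0.478)·F5·0.261.
F5 = 224.4/(0.261×0.522) = 1647.1 kg/s.
Recycle F7 = 0.478×1647.1 = 787.3 kg/s.
Combined feed F2 = 2040 + 787.3 = 2827.3 kg/s.

2827 kg/s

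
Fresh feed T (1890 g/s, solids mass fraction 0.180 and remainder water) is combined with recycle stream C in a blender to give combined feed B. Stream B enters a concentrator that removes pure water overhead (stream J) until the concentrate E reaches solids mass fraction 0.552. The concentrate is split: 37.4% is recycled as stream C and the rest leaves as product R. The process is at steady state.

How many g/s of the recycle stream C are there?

368.2 g/s

Overall solids balance (none leaves overhead): solids in fresh feed = solids in product, i.e. 1890×0.180 = (1−0.374)·E·0.552.
E = 340.2/(0.552×0.626) = 984.51 g/s.
Recycle C = 0.374×984.51 = 368.21 g/s.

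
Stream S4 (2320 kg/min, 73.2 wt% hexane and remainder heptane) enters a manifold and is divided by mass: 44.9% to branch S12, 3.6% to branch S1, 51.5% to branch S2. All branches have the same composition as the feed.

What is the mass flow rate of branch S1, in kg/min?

Branch S1 flow = 0.036×2320 = 83.52 kg/min.

83.52 kg/min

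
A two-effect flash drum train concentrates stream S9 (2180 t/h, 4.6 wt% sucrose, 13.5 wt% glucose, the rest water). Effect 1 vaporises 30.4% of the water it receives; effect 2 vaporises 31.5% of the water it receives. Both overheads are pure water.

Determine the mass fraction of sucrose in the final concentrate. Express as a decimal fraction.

0.080

water in feed = 2180×0.819 = 1785.4 t/h.
After stage 1: water left = (1−0.304)×1785.4 = 1242.7; stream total = 1637.2 t/h.
After stage 2: water left = (1−0.315)×1242.7 = 851.22; final concentrate = 1245.8 t/h.
sucrose fraction = 100.28/1245.8 = 0.080.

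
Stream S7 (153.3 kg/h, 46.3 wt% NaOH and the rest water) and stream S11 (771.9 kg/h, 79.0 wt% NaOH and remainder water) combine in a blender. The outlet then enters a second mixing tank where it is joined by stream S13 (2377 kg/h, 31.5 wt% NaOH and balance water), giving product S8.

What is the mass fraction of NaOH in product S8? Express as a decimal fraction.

Overall, product flow = 3302.2 kg/h.
NaOH in = 153.3×0.463 + 771.9×0.790 + 2377×0.315 = 1429.5 kg/h.
NaOH fraction in S8 = 0.433.

0.433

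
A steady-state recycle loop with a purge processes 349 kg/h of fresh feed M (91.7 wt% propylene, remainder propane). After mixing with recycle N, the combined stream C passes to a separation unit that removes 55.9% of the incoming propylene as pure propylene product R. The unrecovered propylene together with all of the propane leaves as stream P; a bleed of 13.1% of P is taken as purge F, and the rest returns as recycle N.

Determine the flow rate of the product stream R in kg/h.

290.1 kg/h

propylene in C: m_A = 349×0.917 + (1−0.131)·(1−0.559)·m_A, so m_A = 320.03/0.6168 = 518.88 kg/h.
Product R = 0.559×518.88 = 290.06 kg/h.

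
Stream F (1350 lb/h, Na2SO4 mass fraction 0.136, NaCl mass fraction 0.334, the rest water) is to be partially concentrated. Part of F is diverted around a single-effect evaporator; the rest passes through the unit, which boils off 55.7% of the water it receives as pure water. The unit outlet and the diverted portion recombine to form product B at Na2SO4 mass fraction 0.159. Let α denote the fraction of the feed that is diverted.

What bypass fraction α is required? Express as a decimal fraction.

0.510

All 1350×0.136 = 183.6 lb/h of Na2SO4 reaches B, so B = 183.6/0.159 = 1154.7 lb/h and vapour = 195.28 lb/h.
The evaporator receives (1−α)·1350 of feed at 0.530 water and removes 0.557 of that water:
0.557×0.530×(1−α)×1350 = 195.28
(1−α) = 195.28/398.53 = 0.4900;  α = 0.5100.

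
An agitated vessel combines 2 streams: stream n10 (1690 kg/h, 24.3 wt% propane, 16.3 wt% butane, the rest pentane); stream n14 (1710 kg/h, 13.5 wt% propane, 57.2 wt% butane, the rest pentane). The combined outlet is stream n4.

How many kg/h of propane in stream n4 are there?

propane out = propane in = 1690×0.243 + 1710×0.135 = 641.52 kg/h.

641.5 kg/h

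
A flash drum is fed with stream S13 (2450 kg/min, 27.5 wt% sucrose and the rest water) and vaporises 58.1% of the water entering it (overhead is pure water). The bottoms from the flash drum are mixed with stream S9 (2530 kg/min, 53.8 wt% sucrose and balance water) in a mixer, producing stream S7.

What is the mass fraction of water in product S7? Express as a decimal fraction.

Vapour removed = 0.581×0.725×2450 = 1032 kg/min; concentrate = 1418 kg/min.
water reaching the mixer = 744.25 (from concentrate) + 2530×0.462 = 1913.1 kg/min.
Product flow = 1418 + 2530 = 3948 kg/min; water fraction = 0.485.

0.485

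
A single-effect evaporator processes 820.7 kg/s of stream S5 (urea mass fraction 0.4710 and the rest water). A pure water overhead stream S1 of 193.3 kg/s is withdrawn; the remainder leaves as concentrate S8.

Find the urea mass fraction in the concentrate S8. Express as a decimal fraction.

urea is not removed: 820.7×0.471 = 386.55 kg/s of urea enters S8.
Concentrate = 820.7 − 193.3 = 627.4 kg/s.
Mass fraction = 386.55/627.4 = 0.6161.

0.6161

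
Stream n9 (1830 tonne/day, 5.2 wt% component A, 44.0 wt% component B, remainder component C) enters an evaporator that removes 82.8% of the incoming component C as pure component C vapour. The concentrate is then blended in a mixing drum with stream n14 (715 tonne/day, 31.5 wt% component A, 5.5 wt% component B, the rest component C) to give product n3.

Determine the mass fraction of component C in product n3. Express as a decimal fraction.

Vapour removed = 0.828×0.508×1830 = 769.74 tonne/day; concentrate = 1060.3 tonne/day.
component C reaching the mixer = 159.9 (from concentrate) + 715×0.630 = 610.35 tonne/day.
Product flow = 1060.3 + 715 = 1775.3 tonne/day; component C fraction = 0.344.

0.344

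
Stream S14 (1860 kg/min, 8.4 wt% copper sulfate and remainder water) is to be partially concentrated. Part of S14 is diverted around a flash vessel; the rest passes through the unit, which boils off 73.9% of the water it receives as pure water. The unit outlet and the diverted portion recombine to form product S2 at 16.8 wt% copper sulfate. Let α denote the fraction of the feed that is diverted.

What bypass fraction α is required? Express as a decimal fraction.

All 1860×0.084 = 156.24 kg/min of copper sulfate reaches S2, so S2 = 156.24/0.168 = 930 kg/min and vapour = 930 kg/min.
The evaporator receives (1−α)·1860 of feed at 0.916 water and removes 0.739 of that water:
0.739×0.916×(1−α)×1860 = 930
(1−α) = 930/1259.1 = 0.7386;  α = 0.2614.

0.261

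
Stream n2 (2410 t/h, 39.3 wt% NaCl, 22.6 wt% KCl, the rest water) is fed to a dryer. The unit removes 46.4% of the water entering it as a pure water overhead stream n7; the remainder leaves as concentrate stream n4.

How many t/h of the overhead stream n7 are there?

426 t/h

water entering = 2410×0.381 = 918.21 t/h; overhead removed = 0.464×918.21 = 426.05 t/h.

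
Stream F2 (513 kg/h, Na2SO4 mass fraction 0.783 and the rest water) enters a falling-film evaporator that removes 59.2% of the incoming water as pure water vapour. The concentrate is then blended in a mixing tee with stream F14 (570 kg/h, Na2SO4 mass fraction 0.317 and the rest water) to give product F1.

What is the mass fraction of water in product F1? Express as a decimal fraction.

0.427

Vapour removed = 0.592×0.217×513 = 65.902 kg/h; concentrate = 447.1 kg/h.
water reaching the mixer = 45.419 (from concentrate) + 570×0.683 = 434.73 kg/h.
Product flow = 447.1 + 570 = 1017.1 kg/h; water fraction = 0.427.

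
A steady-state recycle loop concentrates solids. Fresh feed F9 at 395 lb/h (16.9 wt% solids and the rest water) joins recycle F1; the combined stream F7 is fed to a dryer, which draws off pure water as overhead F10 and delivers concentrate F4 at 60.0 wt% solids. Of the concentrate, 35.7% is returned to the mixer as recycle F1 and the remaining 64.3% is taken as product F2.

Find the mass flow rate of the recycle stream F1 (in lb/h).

Overall solids balance (none leaves overhead): solids in fresh feed = solids in product, i.e. 395×0.169 = (1−0.357)·F4·0.600.
F4 = 66.755/(0.600×0.643) = 173.03 lb/h.
Recycle F1 = 0.357×173.03 = 61.772 lb/h.

61.77 lb/h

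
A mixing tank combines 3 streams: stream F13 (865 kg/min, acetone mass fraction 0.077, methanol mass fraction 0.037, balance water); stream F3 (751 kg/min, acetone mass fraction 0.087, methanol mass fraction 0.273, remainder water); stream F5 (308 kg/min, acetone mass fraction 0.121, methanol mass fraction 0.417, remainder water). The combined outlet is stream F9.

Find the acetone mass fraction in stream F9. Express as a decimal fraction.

0.088

Total flow out = 865 + 751 + 308 = 1924 kg/min.
acetone in = 865×0.077 + 751×0.087 + 308×0.121 = 169.21 kg/min.
acetone mass fraction in F9 = 169.21/1924 = 0.088.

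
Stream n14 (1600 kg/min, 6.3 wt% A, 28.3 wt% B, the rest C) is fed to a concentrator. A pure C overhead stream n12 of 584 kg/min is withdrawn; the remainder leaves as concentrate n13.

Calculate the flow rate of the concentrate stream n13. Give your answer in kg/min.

1016 kg/min

Concentrate = 1600 − 584 = 1016 kg/min.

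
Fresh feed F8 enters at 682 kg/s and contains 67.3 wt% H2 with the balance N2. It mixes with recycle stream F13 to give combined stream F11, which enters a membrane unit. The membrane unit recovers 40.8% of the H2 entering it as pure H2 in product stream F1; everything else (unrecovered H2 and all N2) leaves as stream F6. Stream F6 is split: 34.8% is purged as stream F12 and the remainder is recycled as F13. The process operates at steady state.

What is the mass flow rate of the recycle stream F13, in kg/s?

706.4 kg/s

N2 enters only via F8 and leaves only via the purge: 682×0.327 = 0.348×(N2 in F6), and the membrane unit passes all N2, so N2 in F11 = N2 in F6 = 640.84 kg/s.
H2 in F11: m_A = 682×0.673 + (1−0.348)·(1−0.408)·m_A, so m_A = 458.99/0.6140 = 747.51 kg/s.
F6 = (1−0.408)×747.51 + 640.84 = 1083.4 kg/s.
Recycle F13 = (1−0.348)×1083.4 = 706.36 kg/s.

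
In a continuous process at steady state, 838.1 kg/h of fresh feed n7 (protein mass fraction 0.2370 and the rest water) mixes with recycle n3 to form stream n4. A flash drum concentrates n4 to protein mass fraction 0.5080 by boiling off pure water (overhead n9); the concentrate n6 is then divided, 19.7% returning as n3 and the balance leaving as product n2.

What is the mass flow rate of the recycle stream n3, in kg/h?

Overall protein balance (none leaves overhead): protein in fresh feed = protein in product, i.e. 838.1×0.237 = (1−0.197)·n6·0.508.
n6 = 198.63/(0.508×0.803) = 486.93 kg/h.
Recycle n3 = 0.197×486.93 = 95.925 kg/h.

95.92 kg/h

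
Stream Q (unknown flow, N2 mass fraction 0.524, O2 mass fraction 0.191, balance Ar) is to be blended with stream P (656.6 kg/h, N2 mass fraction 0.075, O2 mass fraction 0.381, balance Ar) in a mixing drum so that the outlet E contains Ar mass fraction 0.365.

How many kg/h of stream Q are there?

Let Q be the unknown flow. Total out = 656.6 + Q.
Ar balance: 357.19 + 0.285·Q = 0.365·(656.6 + Q)
(0.285 − 0.365)·Q = 0.365×656.6 − 357.19 = -117.53
Q = -117.53 / -0.080 = 1469.1 kg/h

1469 kg/h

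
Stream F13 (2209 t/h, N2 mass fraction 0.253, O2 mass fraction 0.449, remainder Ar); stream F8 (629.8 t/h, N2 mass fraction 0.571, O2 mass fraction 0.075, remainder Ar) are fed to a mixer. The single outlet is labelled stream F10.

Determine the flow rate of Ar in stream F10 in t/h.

881.2 t/h

Ar out = Ar in = 2209×0.298 + 629.8×0.354 = 881.23 t/h.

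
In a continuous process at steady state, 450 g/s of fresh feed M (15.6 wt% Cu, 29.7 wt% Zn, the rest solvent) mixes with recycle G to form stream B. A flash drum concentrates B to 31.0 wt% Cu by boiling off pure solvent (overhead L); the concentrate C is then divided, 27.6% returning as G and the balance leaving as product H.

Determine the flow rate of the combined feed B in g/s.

536.3 g/s

Overall Cu balance (none leaves overhead): Cu in fresh feed = Cu in product, i.e. 450×0.156 = (1−0.276)·C·0.310.
C = 70.2/(0.310×0.724) = 312.78 g/s.
Recycle G = 0.276×312.78 = 86.327 g/s.
Combined feed B = 450 + 86.327 = 536.33 g/s.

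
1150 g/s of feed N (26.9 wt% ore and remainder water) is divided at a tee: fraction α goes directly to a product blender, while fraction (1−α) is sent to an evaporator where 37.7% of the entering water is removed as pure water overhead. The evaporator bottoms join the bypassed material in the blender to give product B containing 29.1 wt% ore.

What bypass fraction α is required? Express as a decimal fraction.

All 1150×0.269 = 309.35 g/s of ore reaches B, so B = 309.35/0.291 = 1063.1 g/s and vapour = 86.942 g/s.
The evaporator receives (1−α)·1150 of feed at 0.731 water and removes 0.377 of that water:
0.377×0.731×(1−α)×1150 = 86.942
(1−α) = 86.942/316.93 = 0.2743;  α = 0.7257.

0.726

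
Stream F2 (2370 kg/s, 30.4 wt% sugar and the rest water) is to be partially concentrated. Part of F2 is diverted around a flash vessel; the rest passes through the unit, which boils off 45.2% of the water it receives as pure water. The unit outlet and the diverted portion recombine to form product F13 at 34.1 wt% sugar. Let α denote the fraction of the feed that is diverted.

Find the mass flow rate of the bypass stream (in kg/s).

All 2370×0.304 = 720.48 kg/s of sugar reaches F13, so F13 = 720.48/0.341 = 2112.8 kg/s and vapour = 257.16 kg/s.
The evaporator receives (1−α)·2370 of feed at 0.696 water and removes 0.452 of that water:
0.452×0.696×(1−α)×2370 = 257.16
(1−α) = 257.16/745.58 = 0.3449;  α = 0.6551.
Bypass flow = 0.6551×2370 = 1552.6 kg/s.

1553 kg/s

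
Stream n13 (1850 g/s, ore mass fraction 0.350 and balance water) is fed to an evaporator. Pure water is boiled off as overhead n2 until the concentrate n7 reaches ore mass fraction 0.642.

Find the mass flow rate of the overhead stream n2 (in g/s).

841.4 g/s

ore is conserved: 1850×0.350 = 647.5 g/s all reports to the concentrate.
Concentrate = 647.5/(target fraction) = 1008.6 g/s.
Overhead = 1850 − 1008.6 = 841.43 g/s.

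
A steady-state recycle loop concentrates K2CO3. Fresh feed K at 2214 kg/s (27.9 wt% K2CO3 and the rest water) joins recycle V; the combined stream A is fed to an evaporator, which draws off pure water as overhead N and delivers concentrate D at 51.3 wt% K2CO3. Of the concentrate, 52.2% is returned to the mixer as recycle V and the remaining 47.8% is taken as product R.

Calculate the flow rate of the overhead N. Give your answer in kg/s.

1010 kg/s

Overall K2CO3 balance (none leaves overhead): K2CO3 in fresh feed = K2CO3 in product, i.e. 2214×0.279 = (1−0.522)·D·0.513.
D = 617.71/(0.513×0.478) = 2519 kg/s.
Recycle V = 0.522×2519 = 1314.9 kg/s.
Combined feed A = 2214 + 1314.9 = 3528.9 kg/s.
Overhead N = A − D = 3528.9 − 2519 = 1009.9 kg/s.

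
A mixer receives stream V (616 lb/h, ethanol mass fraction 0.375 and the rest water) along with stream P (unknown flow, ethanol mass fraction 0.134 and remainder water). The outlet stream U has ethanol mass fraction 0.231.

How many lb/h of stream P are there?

914.5 lb/h

Let P be the unknown flow. Total out = 616 + P.
ethanol balance: 231 + 0.134·P = 0.231·(616 + P)
(0.134 − 0.231)·P = 0.231×616 − 231 = -88.704
P = -88.704 / -0.097 = 914.47 lb/h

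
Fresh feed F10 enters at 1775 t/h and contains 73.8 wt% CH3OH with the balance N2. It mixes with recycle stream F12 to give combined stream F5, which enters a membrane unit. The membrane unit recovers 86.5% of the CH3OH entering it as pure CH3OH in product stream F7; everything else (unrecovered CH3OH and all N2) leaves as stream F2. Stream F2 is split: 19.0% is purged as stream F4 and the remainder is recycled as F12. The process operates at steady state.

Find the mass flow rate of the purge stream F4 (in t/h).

502.8 t/h

N2 enters only via F10 and leaves only via the purge: 1775×0.262 = 0.190×(N2 in F2), and the membrane unit passes all N2, so N2 in F5 = N2 in F2 = 2447.6 t/h.
CH3OH in F5: m_A = 1775×0.738 + (1−0.190)·(1−0.865)·m_A, so m_A = 1310/0.8906 = 1470.8 t/h.
F2 = (1−0.865)×1470.8 + 2447.6 = 2646.2 t/h.
Purge F4 = 0.190×2646.2 = 502.78 t/h.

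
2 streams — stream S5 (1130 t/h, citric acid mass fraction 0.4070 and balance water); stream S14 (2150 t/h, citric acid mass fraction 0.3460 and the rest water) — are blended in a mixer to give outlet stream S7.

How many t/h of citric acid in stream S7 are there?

1204 t/h

citric acid out = citric acid in = 1130×0.407 + 2150×0.346 = 1203.8 t/h.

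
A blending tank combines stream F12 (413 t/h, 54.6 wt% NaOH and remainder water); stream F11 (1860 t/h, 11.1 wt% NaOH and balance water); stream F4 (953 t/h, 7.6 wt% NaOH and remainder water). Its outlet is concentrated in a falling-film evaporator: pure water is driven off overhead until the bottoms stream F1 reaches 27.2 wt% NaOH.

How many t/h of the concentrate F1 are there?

NaOH entering = 413×0.546 + 1860×0.111 + 953×0.076 = 504.39 t/h.
All NaOH reports to F1, so F1 = 504.39/0.272 = 1854.4 t/h.

1854 t/h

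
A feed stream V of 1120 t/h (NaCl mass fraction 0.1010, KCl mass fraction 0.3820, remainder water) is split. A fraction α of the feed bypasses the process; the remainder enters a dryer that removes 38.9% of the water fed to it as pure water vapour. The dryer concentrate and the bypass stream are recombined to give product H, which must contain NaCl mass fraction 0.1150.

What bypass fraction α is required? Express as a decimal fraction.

0.395

All 1120×0.101 = 113.12 t/h of NaCl reaches H, so H = 113.12/0.115 = 983.65 t/h and vapour = 136.35 t/h.
The evaporator receives (1−α)·1120 of feed at 0.517 water and removes 0.389 of that water:
0.389×0.517×(1−α)×1120 = 136.35
(1−α) = 136.35/225.25 = 0.6053;  α = 0.3947.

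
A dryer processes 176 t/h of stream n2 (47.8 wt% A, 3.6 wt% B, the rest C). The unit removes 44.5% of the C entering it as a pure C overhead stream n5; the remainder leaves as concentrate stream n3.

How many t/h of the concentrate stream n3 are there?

C entering = 176×0.486 = 85.536 t/h; overhead removed = 0.445×85.536 = 38.064 t/h.
Concentrate = 176 − 38.064 = 137.94 t/h.

137.9 t/h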